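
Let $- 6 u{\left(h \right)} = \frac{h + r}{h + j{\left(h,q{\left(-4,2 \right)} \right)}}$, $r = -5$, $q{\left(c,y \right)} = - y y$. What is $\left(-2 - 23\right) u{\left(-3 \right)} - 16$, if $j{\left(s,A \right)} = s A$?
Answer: $- \frac{532}{27} \approx -19.704$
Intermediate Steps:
$q{\left(c,y \right)} = - y^{2}$
$j{\left(s,A \right)} = A s$
$u{\left(h \right)} = \frac{-5 + h}{18 h}$ ($u{\left(h \right)} = - \frac{\left(h - 5\right) \frac{1}{h + - 2^{2} h}}{6} = - \frac{\left(-5 + h\right) \frac{1}{h + \left(-1\right) 4 h}}{6} = - \frac{\left(-5 + h\right) \frac{1}{h - 4 h}}{6} = - \frac{\left(-5 + h\right) \frac{1}{\left(-3\right) h}}{6} = - \frac{\left(-5 + h\right) \left(- \frac{1}{3 h}\right)}{6} = - \frac{\left(- \frac{1}{3}\right) \frac{1}{h} \left(-5 + h\right)}{6} = \frac{-5 + h}{18 h}$)
$\left(-2 - 23\right) u{\left(-3 \right)} - 16 = \left(-2 - 23\right) \frac{-5 - 3}{18 \left(-3\right)} - 16 = \left(-2 - 23\right) \frac{1}{18} \left(- \frac{1}{3}\right) \left(-8\right) - 16 = \left(-25\right) \frac{4}{27} - 16 = - \frac{100}{27} - 16 = - \frac{532}{27}$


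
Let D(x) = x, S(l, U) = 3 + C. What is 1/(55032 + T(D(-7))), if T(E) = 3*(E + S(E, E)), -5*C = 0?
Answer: 1/55020 ≈ 1.8175e-5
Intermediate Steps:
C = 0 (C = -⅕*0 = 0)
S(l, U) = 3 (S(l, U) = 3 + 0 = 3)
T(E) = 9 + 3*E (T(E) = 3*(E + 3) = 3*(3 + E) = 9 + 3*E)
1/(55032 + T(D(-7))) = 1/(55032 + (9 + 3*(-7))) = 1/(55032 + (9 - 21)) = 1/(55032 - 12) = 1/55020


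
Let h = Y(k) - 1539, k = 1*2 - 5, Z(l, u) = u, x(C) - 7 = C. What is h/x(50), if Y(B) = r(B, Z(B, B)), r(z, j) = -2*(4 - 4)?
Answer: -27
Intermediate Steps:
x(C) = 7 + C
r(z, j) = 0 (r(z, j) = -2*0 = 0)
k = -3 (k = 2 - 5 = -3)
Y(B) = 0
h = -1539 (h = 0 - 1539 = -1539)
h/x(50) = -1539/(7 + 50) = -1539/57 = -1539*1/57 = -27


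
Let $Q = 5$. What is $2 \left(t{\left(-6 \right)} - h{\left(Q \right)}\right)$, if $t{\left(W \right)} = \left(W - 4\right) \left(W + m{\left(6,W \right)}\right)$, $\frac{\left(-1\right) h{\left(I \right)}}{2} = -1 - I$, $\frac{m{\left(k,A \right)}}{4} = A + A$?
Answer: $1056$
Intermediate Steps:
$m{\left(k,A \right)} = 8 A$ ($m{\left(k,A \right)} = 4 \left(A + A\right) = 4 \cdot 2 A = 8 A$)
$h{\left(I \right)} = 2 + 2 I$ ($h{\left(I \right)} = - 2 \left(-1 - I\right) = 2 + 2 I$)
$t{\left(W \right)} = 9 W \left(-4 + W\right)$ ($t{\left(W \right)} = \left(W - 4\right) \left(W + 8 W\right) = \left(-4 + W\right) 9 W = 9 W \left(-4 + W\right)$)
$2 \left(t{\left(-6 \right)} - h{\left(Q \right)}\right) = 2 \left(9 \left(-6\right) \left(-4 - 6\right) - \left(2 + 2 \cdot 5\right)\right) = 2 \left(9 \left(-6\right) \left(-10\right) - \left(2 + 10\right)\right) = 2 \left(540 - 12\right) = 2 \cdot 528 = 1056$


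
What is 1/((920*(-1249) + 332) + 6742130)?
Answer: 1/5593382 ≈ 1.7878e-7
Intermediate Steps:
1/((920*(-1249) + 332) + 6742130) = 1/((-1149080 + 332) + 6742130) = 1/(-1148748 + 6742130) = 1/5593382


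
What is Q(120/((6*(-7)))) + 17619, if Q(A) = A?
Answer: 123313/7 ≈ 17616.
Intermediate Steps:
Q(120/((6*(-7)))) + 17619 = 120/((6*(-7))) + 17619 = 120/(-42) + 17619 = 120*(-1/42) + 17619 = -20/7 + 17619 = 123313/7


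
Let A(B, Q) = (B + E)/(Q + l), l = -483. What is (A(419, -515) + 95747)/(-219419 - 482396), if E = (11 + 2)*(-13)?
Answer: -47777628/350205685 ≈ -0.13643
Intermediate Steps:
E = -169 (E = 13*(-13) = -169)
A(B, Q) = (-169 + B)/(-483 + Q) (A(B, Q) = (B - 169)/(Q - 483) = (-169 + B)/(-483 + Q))
(A(419, -515) + 95747)/(-219419 - 482396) = ((-169 + 419)/(-483 - 515) + 95747)/(-219419 - 482396) = (250/(-998) + 95747)/(-701815) = (-1/998*250 + 95747)*(-1/701815) = (-125/499 + 95747)*(-1/701815) = (47777628/499)*(-1/701815) = -47777628/350205685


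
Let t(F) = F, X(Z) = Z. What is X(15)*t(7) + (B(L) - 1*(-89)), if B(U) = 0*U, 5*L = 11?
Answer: 194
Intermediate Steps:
L = 11/5 (L = (1/5)*11 = 11/5 ≈ 2.2000)
B(U) = 0
X(15)*t(7) + (B(L) - 1*(-89)) = 15*7 + (0 - 1*(-89)) = 105 + (0 + 89) = 105 + 89 = 194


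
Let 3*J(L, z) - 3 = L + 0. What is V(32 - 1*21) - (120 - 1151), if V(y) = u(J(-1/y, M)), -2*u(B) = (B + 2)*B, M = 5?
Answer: 1121191/1089 ≈ 1029.6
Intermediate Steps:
J(L, z) = 1 + L/3 (J(L, z) = 1 + (L + 0)/3 = 1 + L/3)
u(B) = -B*(2 + B)/2 (u(B) = -(B + 2)*B/2 = -(2 + B)*B/2 = -B*(2 + B)/2)
V(y) = -(1 - 1/(3*y))*(3 - 1/(3*y))/2 (V(y) = -(1 + (-1/y)/3)*(2 + (1 + (-1/y)/3))/2 = -(1 - 1/(3*y))*(2 + (1 - 1/(3*y)))/2 = -(1 - 1/(3*y))*(3 - 1/(3*y))/2)
V(32 - 1*21) - (120 - 1151) = (-1 - 27*(32 - 1*21)**2 + 12*(32 - 1*21))/(18*(32 - 1*21)**2) - (120 - 1151) = (-1 - 27*(32 - 21)**2 + 12*(32 - 21))/(18*(32 - 21)**2) - 1*(-1031) = (1/18)*(-1 - 27*11**2 + 12*11)/11**2 + 1031 = (1/18)*(1/121)*(-1 - 27*121 + 132) + 1031 = (1/18)*(1/121)*(-1 - 3267 + 132) + 1031 = (1/18)*(1/121)*(-3136) + 1031 = -1568/1089 + 1031 = 1121191/1089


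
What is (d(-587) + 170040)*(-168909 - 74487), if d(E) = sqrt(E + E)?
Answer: -41387055840 - 243396*I*sqrt(1174) ≈ -4.1387e+10 - 8.3396e+6*I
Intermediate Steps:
d(E) = sqrt(2)*sqrt(E) (d(E) = sqrt(2*E) = sqrt(2)*sqrt(E))
(d(-587) + 170040)*(-168909 - 74487) = (sqrt(2)*sqrt(-587) + 170040)*(-168909 - 74487) = (sqrt(2)*(I*sqrt(587)) + 170040)*(-243396) = (I*sqrt(1174) + 170040)*(-243396) = (170040 + I*sqrt(1174))*(-243396) = -41387055840 - 243396*I*sqrt(1174)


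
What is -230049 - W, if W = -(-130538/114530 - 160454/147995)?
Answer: -389933772976808/1694986735 ≈ -2.3005e+5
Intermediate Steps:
W = 3769576793/1694986735 (W = -(-130538*1/114530 - 160454*1/147995) = -(-65269/57265 - 160454/147995) = -1*(-3769576793/1694986735) = 3769576793/1694986735 ≈ 2.2240)
-230049 - W = -230049 - 1*3769576793/1694986735 = -230049 - 3769576793/1694986735 = -389933772976808/1694986735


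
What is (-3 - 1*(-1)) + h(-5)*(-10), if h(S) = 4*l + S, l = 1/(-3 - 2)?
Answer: 56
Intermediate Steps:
l = -1/5 (l = 1/(-5) = -1/5 ≈ -0.20000)
h(S) = -4/5 + S (h(S) = 4*(-1/5) + S = -4/5 + S)
(-3 - 1*(-1)) + h(-5)*(-10) = (-3 - 1*(-1)) + (-4/5 - 5)*(-10) = (-3 + 1) - 29/5*(-10) = -2 + 58 = 56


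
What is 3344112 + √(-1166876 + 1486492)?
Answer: 3344112 + 8*√4994 ≈ 3.3447e+6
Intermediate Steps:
3344112 + √(-1166876 + 1486492) = 3344112 + √319616 = 3344112 + 8*√4994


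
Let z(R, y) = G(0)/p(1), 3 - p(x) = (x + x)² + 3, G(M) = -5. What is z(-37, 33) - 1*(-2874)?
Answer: 11501/4 ≈ 2875.3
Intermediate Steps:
p(x) = -4*x² (p(x) = 3 - ((x + x)² + 3) = 3 - ((2*x)² + 3) = 3 - (4*x² + 3) = 3 - (3 + 4*x²) = 3 + (-3 - 4*x²) = -4*x²)
z(R, y) = 5/4 (z(R, y) = -5/((-4*1²)) = -5/((-4*1)) = -5/(-4) = -5*(-¼) = 5/4)
z(-37, 33) - 1*(-2874) = 5/4 - 1*(-2874) = 5/4 + 2874 = 11501/4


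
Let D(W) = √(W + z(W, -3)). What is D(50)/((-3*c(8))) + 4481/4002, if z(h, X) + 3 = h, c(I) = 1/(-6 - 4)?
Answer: 4481/4002 + 10*√97/3 ≈ 33.949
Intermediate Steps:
c(I) = -⅒ (c(I) = 1/(-10) = -⅒)
z(h, X) = -3 + h
D(W) = √(-3 + 2*W) (D(W) = √(W + (-3 + W)) = √(-3 + 2*W))
D(50)/((-3*c(8))) + 4481/4002 = √(-3 + 2*50)/((-3*(-⅒))) + 4481/4002 = √(-3 + 100)/(3/10) + 4481*(1/4002) = √97*(10/3) + 4481/4002 = 10*√97/3 + 4481/4002 = 4481/4002 + 10*√97/3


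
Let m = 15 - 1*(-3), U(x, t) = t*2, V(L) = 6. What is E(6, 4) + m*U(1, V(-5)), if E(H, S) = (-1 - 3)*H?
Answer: 192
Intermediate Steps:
E(H, S) = -4*H
U(x, t) = 2*t
m = 18 (m = 15 + 3 = 18)
E(6, 4) + m*U(1, V(-5)) = -4*6 + 18*(2*6) = -24 + 18*12 = -24 + 216 = 192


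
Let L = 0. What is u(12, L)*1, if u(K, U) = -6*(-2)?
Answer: 12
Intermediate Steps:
u(K, U) = 12
u(12, L)*1 = 12*1 = 12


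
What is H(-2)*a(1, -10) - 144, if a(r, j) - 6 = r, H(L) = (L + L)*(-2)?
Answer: -88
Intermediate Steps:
H(L) = -4*L (H(L) = (2*L)*(-2) = -4*L)
a(r, j) = 6 + r
H(-2)*a(1, -10) - 144 = (-4*(-2))*(6 + 1) - 144 = 8*7 - 144 = 56 - 144 = -88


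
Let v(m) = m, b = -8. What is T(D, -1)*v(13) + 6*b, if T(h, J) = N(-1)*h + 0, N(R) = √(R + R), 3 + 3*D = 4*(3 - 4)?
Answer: -48 - 91*I*√2/3 ≈ -48.0 - 42.898*I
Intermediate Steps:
D = -7/3 (D = -1 + (4*(3 - 4))/3 = -1 + (4*(-1))/3 = -1 + (⅓)*(-4) = -1 - 4/3 = -7/3 ≈ -2.3333)
N(R) = √2*√R (N(R) = √(2*R) = √2*√R)
T(h, J) = I*h*√2 (T(h, J) = (√2*√(-1))*h + 0 = (√2*I)*h + 0 = (I*√2)*h + 0 = I*h*√2 + 0 = I*h*√2)
T(D, -1)*v(13) + 6*b = (I*(-7/3)*√2)*13 + 6*(-8) = -7*I*√2/3*13 - 48 = -91*I*√2/3 - 48 = -48 - 91*I*√2/3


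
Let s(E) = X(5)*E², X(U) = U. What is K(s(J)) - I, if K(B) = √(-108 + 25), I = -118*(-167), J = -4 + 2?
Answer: -19706 + I*√83 ≈ -19706.0 + 9.1104*I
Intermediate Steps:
J = -2
I = 19706
s(E) = 5*E²
K(B) = I*√83 (K(B) = √(-83) = I*√83)
K(s(J)) - I = I*√83 - 1*19706 = I*√83 - 19706 = -19706 + I*√83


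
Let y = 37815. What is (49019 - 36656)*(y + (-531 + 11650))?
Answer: 604971042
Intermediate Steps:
(49019 - 36656)*(y + (-531 + 11650)) = (49019 - 36656)*(37815 + (-531 + 11650)) = 12363*(37815 + 11119) = 12363*48934 = 604971042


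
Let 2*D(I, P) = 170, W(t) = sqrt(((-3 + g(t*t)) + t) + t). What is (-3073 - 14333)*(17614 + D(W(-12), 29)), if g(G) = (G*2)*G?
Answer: -308068794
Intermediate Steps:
g(G) = 2*G**2 (g(G) = (2*G)*G = 2*G**2)
W(t) = sqrt(-3 + 2*t + 2*t**4) (W(t) = sqrt(((-3 + 2*(t*t)**2) + t) + t) = sqrt(((-3 + 2*(t**2)**2) + t) + t) = sqrt(((-3 + 2*t**4) + t) + t) = sqrt((-3 + t + 2*t**4) + t) = sqrt(-3 + 2*t + 2*t**4))
D(I, P) = 85 (D(I, P) = (1/2)*170 = 85)
(-3073 - 14333)*(17614 + D(W(-12), 29)) = (-3073 - 14333)*(17614 + 85) = -17406*17699 = -308068794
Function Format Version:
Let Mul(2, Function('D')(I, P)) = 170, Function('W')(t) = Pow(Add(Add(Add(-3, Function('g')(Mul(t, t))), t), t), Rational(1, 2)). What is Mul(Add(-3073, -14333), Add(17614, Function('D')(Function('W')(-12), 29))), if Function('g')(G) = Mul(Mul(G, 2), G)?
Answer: -308068794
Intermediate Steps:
Function('g')(G) = Mul(2, Pow(G, 2)) (Function('g')(G) = Mul(Mul(2, G), G) = Mul(2, Pow(G, 2)))
Function('W')(t) = Pow(Add(-3, Mul(2, t), Mul(2, Pow(t, 4))), Rational(1, 2)) (Function('W')(t) = Pow(Add(Add(Add(-3, Mul(2, Pow(Mul(t, t), 2))), t), t), Rational(1, 2)) = Pow(Add(Add(Add(-3, Mul(2, Pow(Pow(t, 2), 2))), t), t), Rational(1, 2)) = Pow(Add(Add(Add(-3, Mul(2, Pow(t, 4))), t), t), Rational(1, 2)) = Pow(Add(Add(-3, t, Mul(2, Pow(t, 4))), t), Rational(1, 2)) = Pow(Add(-3, Mul(2, t), Mul(2, Pow(t, 4))), Rational(1, 2)))
Function('D')(I, P) = 85 (Function('D')(I, P) = Mul(Rational(1, 2), 170) = 85)
Mul(Add(-3073, -14333), Add(17614, Function('D')(Function('W')(-12), 29))) = Mul(Add(-3073, -14333), Add(17614, 85)) = Mul(-17406, 17699) = -308068794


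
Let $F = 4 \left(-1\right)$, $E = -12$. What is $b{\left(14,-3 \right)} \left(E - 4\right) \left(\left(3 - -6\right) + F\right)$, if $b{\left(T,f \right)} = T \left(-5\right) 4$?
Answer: $22400$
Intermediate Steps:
$F = -4$
$b{\left(T,f \right)} = - 20 T$ ($b{\left(T,f \right)} = - 5 T 4 = - 20 T$)
$b{\left(14,-3 \right)} \left(E - 4\right) \left(\left(3 - -6\right) + F\right) = \left(-20\right) 14 \left(-12 - 4\right) \left(\left(3 - -6\right) - 4\right) = - 280 \left(- 16 \left(\left(3 + 6\right) - 4\right)\right) = - 280 \left(- 16 \left(9 - 4\right)\right) = - 280 \left(\left(-16\right) 5\right) = \left(-280\right) \left(-80\right) = 22400$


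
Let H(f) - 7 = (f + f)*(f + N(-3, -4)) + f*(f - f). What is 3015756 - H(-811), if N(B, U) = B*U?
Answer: 1719771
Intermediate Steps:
H(f) = 7 + 2*f*(12 + f) (H(f) = 7 + ((f + f)*(f - 3*(-4)) + f*(f - f)) = 7 + ((2*f)*(f + 12) + f*0) = 7 + ((2*f)*(12 + f) + 0) = 7 + (2*f*(12 + f) + 0) = 7 + 2*f*(12 + f))
3015756 - H(-811) = 3015756 - (7 + 2*(-811)**2 + 24*(-811)) = 3015756 - (7 + 2*657721 - 19464) = 3015756 - (7 + 1315442 - 19464) = 3015756 - 1*1295985 = 3015756 - 1295985 = 1719771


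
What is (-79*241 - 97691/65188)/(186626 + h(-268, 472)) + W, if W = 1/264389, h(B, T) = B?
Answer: -328150657243643/3211878291019256 ≈ -0.10217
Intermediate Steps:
W = 1/264389 ≈ 3.7823e-6
(-79*241 - 97691/65188)/(186626 + h(-268, 472)) + W = (-79*241 - 97691/65188)/(186626 - 268) + 1/264389 = (-19039 - 97691*1/65188)/186358 + 1/264389 = (-19039 - 97691/65188)*(1/186358) + 1/264389 = -1241212023/65188*1/186358 + 1/264389 = -1241212023/12148305304 + 1/264389 = -328150657243643/3211878291019256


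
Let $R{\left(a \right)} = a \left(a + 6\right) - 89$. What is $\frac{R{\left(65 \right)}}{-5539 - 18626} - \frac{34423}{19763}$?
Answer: $- \frac{921279133}{477572895} \approx -1.9291$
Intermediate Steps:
$R{\left(a \right)} = -89 + a \left(6 + a\right)$ ($R{\left(a \right)} = a \left(6 + a\right) - 89 = -89 + a \left(6 + a\right)$)
$\frac{R{\left(65 \right)}}{-5539 - 18626} - \frac{34423}{19763} = \frac{-89 + 65^{2} + 6 \cdot 65}{-5539 - 18626} - \frac{34423}{19763} = \frac{-89 + 4225 + 390}{-5539 - 18626} - \frac{34423}{19763} = \frac{4526}{-24165} - \frac{34423}{19763} = 4526 \left(- \frac{1}{24165}\right) - \frac{34423}{19763} = - \frac{4526}{24165} - \frac{34423}{19763} = - \frac{921279133}{477572895}$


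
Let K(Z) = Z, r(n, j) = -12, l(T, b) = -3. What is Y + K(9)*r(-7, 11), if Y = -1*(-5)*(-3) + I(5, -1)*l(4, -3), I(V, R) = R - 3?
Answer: -111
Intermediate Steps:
I(V, R) = -3 + R
Y = -3 (Y = -1*(-5)*(-3) + (-3 - 1)*(-3) = 5*(-3) - 4*(-3) = -15 + 12 = -3)
Y + K(9)*r(-7, 11) = -3 + 9*(-12) = -3 - 108 = -111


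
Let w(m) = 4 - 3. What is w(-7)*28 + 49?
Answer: 77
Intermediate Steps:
w(m) = 1
w(-7)*28 + 49 = 1*28 + 49 = 28 + 49 = 77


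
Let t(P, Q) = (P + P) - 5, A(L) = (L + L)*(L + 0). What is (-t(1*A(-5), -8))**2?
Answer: 9025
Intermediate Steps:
A(L) = 2*L**2 (A(L) = (2*L)*L = 2*L**2)
t(P, Q) = -5 + 2*P (t(P, Q) = 2*P - 5 = -5 + 2*P)
(-t(1*A(-5), -8))**2 = (-(-5 + 2*(1*(2*(-5)**2))))**2 = (-(-5 + 2*(1*(2*25))))**2 = (-(-5 + 2*(1*50)))**2 = (-(-5 + 2*50))**2 = (-(-5 + 100))**2 = (-1*95)**2 = (-95)**2 = 9025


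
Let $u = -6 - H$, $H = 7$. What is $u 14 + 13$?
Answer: $-169$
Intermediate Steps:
$u = -13$ ($u = -6 - 7 = -13$)
$u 14 + 13 = \left(-13\right) 14 + 13 = -182 + 13 = -169$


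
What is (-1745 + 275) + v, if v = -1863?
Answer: -3333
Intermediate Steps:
(-1745 + 275) + v = (-1745 + 275) - 1863 = -1470 - 1863 = -3333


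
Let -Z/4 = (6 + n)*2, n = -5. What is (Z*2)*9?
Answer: -144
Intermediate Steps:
Z = -8 (Z = -4*(6 - 5)*2 = -4*2 = -8)
(Z*2)*9 = -8*2*9 = -16*9 = -144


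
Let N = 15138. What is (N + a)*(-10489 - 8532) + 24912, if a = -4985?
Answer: -193095301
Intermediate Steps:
(N + a)*(-10489 - 8532) + 24912 = (15138 - 4985)*(-10489 - 8532) + 24912 = 10153*(-19021) + 24912 = -193120213 + 24912 = -193095301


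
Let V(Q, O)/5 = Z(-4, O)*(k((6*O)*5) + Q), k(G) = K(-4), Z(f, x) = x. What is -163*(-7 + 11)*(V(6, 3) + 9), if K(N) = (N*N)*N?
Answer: 561372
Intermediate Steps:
K(N) = N**3 (K(N) = N**2*N = N**3)
k(G) = -64 (k(G) = (-4)**3 = -64)
V(Q, O) = 5*O*(-64 + Q) (V(Q, O) = 5*(O*(-64 + Q)) = 5*O*(-64 + Q))
-163*(-7 + 11)*(V(6, 3) + 9) = -163*(-7 + 11)*(5*3*(-64 + 6) + 9) = -652*(5*3*(-58) + 9) = -652*(-870 + 9) = -652*(-861) = -163*(-3444) = 561372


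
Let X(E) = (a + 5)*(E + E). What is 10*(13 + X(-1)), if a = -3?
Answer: 90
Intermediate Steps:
X(E) = 4*E (X(E) = (-3 + 5)*(E + E) = 2*(2*E) = 4*E)
10*(13 + X(-1)) = 10*(13 + 4*(-1)) = 10*(13 - 4) = 10*9 = 90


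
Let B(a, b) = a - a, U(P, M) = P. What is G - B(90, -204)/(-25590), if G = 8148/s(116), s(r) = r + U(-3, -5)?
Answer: 8148/113 ≈ 72.106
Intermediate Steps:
B(a, b) = 0
s(r) = -3 + r (s(r) = r - 3 = -3 + r)
G = 8148/113 (G = 8148/(-3 + 116) = 8148/113 ≈ 72.106)
G - B(90, -204)/(-25590) = 8148/113 - 0/(-25590) = 8148/113 - 0*(-1)/25590 = 8148/113 - 1*0 = 8148/113 + 0 = 8148/113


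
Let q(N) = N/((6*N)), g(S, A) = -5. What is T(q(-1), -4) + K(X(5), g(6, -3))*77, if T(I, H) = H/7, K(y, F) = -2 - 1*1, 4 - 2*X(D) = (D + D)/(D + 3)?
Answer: -1621/7 ≈ -231.57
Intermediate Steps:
X(D) = 2 - D/(3 + D) (X(D) = 2 - (D + D)/(2*(D + 3)) = 2 - 2*D/(2*(3 + D)) = 2 - D/(3 + D))
K(y, F) = -3 (K(y, F) = -2 - 1 = -3)
q(N) = ⅙ (q(N) = N*(1/(6*N)) = ⅙)
T(I, H) = H/7 (T(I, H) = H*(⅐) = H/7)
T(q(-1), -4) + K(X(5), g(6, -3))*77 = (⅐)*(-4) - 3*77 = -4/7 - 231 = -1621/7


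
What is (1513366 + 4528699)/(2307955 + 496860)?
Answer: 1208413/560963 ≈ 2.1542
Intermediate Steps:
(1513366 + 4528699)/(2307955 + 496860) = 6042065/2804815 = 6042065*(1/2804815) = 1208413/560963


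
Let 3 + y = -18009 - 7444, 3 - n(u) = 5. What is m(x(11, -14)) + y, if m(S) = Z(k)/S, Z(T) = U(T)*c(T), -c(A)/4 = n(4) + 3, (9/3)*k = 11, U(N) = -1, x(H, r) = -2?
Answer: -25458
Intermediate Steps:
n(u) = -2 (n(u) = 3 - 1*5 = 3 - 5 = -2)
k = 11/3 (k = (1/3)*11 = 11/3 ≈ 3.6667)
c(A) = -4 (c(A) = -4*(-2 + 3) = -4*1 = -4)
Z(T) = 4 (Z(T) = -1*(-4) = 4)
y = -25456 (y = -3 + (-18009 - 7444) = -3 - 25453 = -25456)
m(S) = 4/S
m(x(11, -14)) + y = 4/(-2) - 25456 = 4*(-1/2) - 25456 = -2 - 25456 = -25458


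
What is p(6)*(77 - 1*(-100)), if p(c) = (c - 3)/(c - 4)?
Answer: 531/2 ≈ 265.50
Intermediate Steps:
p(c) = (-3 + c)/(-4 + c)
p(6)*(77 - 1*(-100)) = ((-3 + 6)/(-4 + 6))*(77 - 1*(-100)) = (3/2)*(77 + 100) = ((½)*3)*177 = (3/2)*177 = 531/2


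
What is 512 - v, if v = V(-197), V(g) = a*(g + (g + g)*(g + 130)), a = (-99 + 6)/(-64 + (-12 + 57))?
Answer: -127735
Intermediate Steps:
a = 93/19 (a = -93/(-64 + 45) = -93/(-19) = -93*(-1/19) = 93/19 ≈ 4.8947)
V(g) = 93*g/19 + 186*g*(130 + g)/19 (V(g) = 93*(g + (g + g)*(g + 130))/19 = 93*(g + (2*g)*(130 + g))/19 = 93*(g + 2*g*(130 + g))/19 = 93*g/19 + 186*g*(130 + g)/19)
v = 128247 (v = (93/19)*(-197)*(261 + 2*(-197)) = (93/19)*(-197)*(261 - 394) = (93/19)*(-197)*(-133) = 128247)
512 - v = 512 - 1*128247 = 512 - 128247 = -127735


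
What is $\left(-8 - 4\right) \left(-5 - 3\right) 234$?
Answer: $22464$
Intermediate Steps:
$\left(-8 - 4\right) \left(-5 - 3\right) 234 = \left(-12\right) \left(-8\right) 234 = 96 \cdot 234 = 22464$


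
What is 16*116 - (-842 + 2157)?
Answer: 541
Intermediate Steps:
16*116 - (-842 + 2157) = 1856 - 1*1315 = 1856 - 1315 = 541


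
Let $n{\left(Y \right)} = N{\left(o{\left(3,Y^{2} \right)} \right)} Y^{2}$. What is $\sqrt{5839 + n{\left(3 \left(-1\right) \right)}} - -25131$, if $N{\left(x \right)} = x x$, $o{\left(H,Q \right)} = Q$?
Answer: $25131 + 2 \sqrt{1642} \approx 25212.0$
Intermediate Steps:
$N{\left(x \right)} = x^{2}$
$n{\left(Y \right)} = Y^{6}$ ($n{\left(Y \right)} = \left(Y^{2}\right)^{2} Y^{2} = Y^{4} Y^{2} = Y^{6}$)
$\sqrt{5839 + n{\left(3 \left(-1\right) \right)}} - -25131 = \sqrt{5839 + \left(3 \left(-1\right)\right)^{6}} - -25131 = \sqrt{5839 + \left(-3\right)^{6}} + 25131 = \sqrt{5839 + 729} + 25131 = \sqrt{6568} + 25131 = 2 \sqrt{1642} + 25131 = 25131 + 2 \sqrt{1642}$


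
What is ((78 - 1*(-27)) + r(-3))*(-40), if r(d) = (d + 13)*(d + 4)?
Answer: -4600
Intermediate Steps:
r(d) = (4 + d)*(13 + d) (r(d) = (13 + d)*(4 + d) = (4 + d)*(13 + d))
((78 - 1*(-27)) + r(-3))*(-40) = ((78 - 1*(-27)) + (52 + (-3)² + 17*(-3)))*(-40) = ((78 + 27) + (52 + 9 - 51))*(-40) = (105 + 10)*(-40) = 115*(-40) = -4600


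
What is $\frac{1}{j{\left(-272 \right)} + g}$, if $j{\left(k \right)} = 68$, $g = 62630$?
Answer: $\frac{1}{62698} \approx 1.5949 \cdot 10^{-5}$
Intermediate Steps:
$\frac{1}{j{\left(-272 \right)} + g} = \frac{1}{68 + 62630} = \frac{1}{62698}$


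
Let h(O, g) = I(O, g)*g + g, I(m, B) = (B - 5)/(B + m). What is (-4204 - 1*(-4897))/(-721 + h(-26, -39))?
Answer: -3465/3932 ≈ -0.88123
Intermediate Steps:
I(m, B) = (-5 + B)/(B + m)
h(O, g) = g + g*(-5 + g)/(O + g) (h(O, g) = ((-5 + g)/(g + O))*g + g = ((-5 + g)/(O + g))*g + g = g*(-5 + g)/(O + g) + g = g + g*(-5 + g)/(O + g))
(-4204 - 1*(-4897))/(-721 + h(-26, -39)) = (-4204 - 1*(-4897))/(-721 - 39*(-5 - 26 + 2*(-39))/(-26 - 39)) = (-4204 + 4897)/(-721 - 39*(-5 - 26 - 78)/(-65)) = 693/(-721 - 39*(-1/65)*(-109)) = 693/(-721 - 327/5) = 693/(-3932/5) = 693*(-5/3932) = -3465/3932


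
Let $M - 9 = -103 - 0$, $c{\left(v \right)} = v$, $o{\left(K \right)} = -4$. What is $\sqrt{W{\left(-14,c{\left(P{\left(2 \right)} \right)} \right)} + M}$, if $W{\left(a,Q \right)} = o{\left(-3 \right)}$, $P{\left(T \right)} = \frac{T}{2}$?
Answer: $7 i \sqrt{2} \approx 9.8995 i$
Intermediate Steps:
$P{\left(T \right)} = \frac{T}{2}$ ($P{\left(T \right)} = T \frac{1}{2} = \frac{T}{2}$)
$W{\left(a,Q \right)} = -4$
$M = -94$ ($M = 9 - 103 = -94$)
$\sqrt{W{\left(-14,c{\left(P{\left(2 \right)} \right)} \right)} + M} = \sqrt{-4 - 94} = \sqrt{-98} = 7 i \sqrt{2}$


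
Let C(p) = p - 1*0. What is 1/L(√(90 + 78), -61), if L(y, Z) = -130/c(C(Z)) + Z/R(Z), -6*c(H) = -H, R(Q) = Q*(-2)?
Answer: 122/1499 ≈ 0.081388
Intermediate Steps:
R(Q) = -2*Q
C(p) = p (C(p) = p + 0 = p)
c(H) = H/6 (c(H) = -(-1)*H/6 = H/6)
L(y, Z) = -½ - 780/Z (L(y, Z) = -130*6/Z + Z/((-2*Z)) = -780/Z + Z*(-1/(2*Z)) = -780/Z - ½ = -½ - 780/Z)
1/L(√(90 + 78), -61) = 1/((½)*(-1560 - 1*(-61))/(-61)) = 1/((½)*(-1/61)*(-1560 + 61)) = 1/((½)*(-1/61)*(-1499)) = 1/(1499/122) = 122/1499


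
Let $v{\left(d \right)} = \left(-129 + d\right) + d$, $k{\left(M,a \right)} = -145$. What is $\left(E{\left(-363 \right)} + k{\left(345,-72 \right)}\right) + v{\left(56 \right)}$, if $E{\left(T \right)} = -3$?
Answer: $-165$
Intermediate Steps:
$v{\left(d \right)} = -129 + 2 d$
$\left(E{\left(-363 \right)} + k{\left(345,-72 \right)}\right) + v{\left(56 \right)} = \left(-3 - 145\right) + \left(-129 + 2 \cdot 56\right) = -148 + \left(-129 + 112\right) = -148 - 17 = -165$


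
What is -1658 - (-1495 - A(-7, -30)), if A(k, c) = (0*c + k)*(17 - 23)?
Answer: -121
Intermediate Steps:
A(k, c) = -6*k (A(k, c) = (0 + k)*(-6) = k*(-6) = -6*k)
-1658 - (-1495 - A(-7, -30)) = -1658 - (-1495 - (-6)*(-7)) = -1658 - (-1495 - 1*42) = -1658 - (-1495 - 42) = -1658 - 1*(-1537) = -1658 + 1537 = -121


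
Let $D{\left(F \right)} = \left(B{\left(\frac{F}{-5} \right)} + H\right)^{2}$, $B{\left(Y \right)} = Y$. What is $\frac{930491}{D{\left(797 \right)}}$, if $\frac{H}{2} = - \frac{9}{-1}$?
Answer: $\frac{23262275}{499849} \approx 46.539$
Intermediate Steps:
$H = 18$ ($H = 2 \left(- \frac{9}{-1}\right) = 2 \left(\left(-9\right) \left(-1\right)\right) = 2 \cdot 9 = 18$)
$D{\left(F \right)} = \left(18 - \frac{F}{5}\right)^{2}$ ($D{\left(F \right)} = \left(\frac{F}{-5} + 18\right)^{2} = \left(F \left(- \frac{1}{5}\right) + 18\right)^{2} = \left(- \frac{F}{5} + 18\right)^{2} = \left(18 - \frac{F}{5}\right)^{2}$)
$\frac{930491}{D{\left(797 \right)}} = \frac{930491}{\frac{1}{25} \left(-90 + 797\right)^{2}} = \frac{930491}{\frac{1}{25} \cdot 707^{2}} = \frac{930491}{\frac{1}{25} \cdot 499849} = \frac{930491}{\frac{499849}{25}} = 930491 \cdot \frac{25}{499849} = \frac{23262275}{499849}$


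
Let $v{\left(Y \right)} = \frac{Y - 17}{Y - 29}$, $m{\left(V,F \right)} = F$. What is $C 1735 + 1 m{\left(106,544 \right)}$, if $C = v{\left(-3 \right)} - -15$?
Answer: $\frac{221227}{8} \approx 27653.0$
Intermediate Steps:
$v{\left(Y \right)} = \frac{-17 + Y}{-29 + Y}$
$C = \frac{125}{8}$ ($C = \frac{-17 - 3}{-29 - 3} - -15 = \frac{1}{-32} \left(-20\right) + 15 = \left(- \frac{1}{32}\right) \left(-20\right) + 15 = \frac{5}{8} + 15 = \frac{125}{8} \approx 15.625$)
$C 1735 + 1 m{\left(106,544 \right)} = \frac{125}{8} \cdot 1735 + 1 \cdot 544 = \frac{216875}{8} + 544 = \frac{221227}{8}$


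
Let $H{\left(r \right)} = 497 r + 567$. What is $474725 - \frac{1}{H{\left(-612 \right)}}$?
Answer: $\frac{144125085826}{303597} \approx 4.7473 \cdot 10^{5}$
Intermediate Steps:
$H{\left(r \right)} = 567 + 497 r$
$474725 - \frac{1}{H{\left(-612 \right)}} = 474725 - \frac{1}{567 + 497 \left(-612\right)} = 474725 - \frac{1}{567 - 304164} = 474725 - \frac{1}{-303597} = 474725 - - \frac{1}{303597} = 474725 + \frac{1}{303597} = \frac{144125085826}{303597}$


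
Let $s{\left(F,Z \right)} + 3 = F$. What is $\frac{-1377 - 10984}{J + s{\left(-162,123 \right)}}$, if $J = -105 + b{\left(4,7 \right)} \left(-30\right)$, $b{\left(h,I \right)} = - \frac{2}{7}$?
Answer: $\frac{86527}{1830} \approx 47.283$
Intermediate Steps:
$b{\left(h,I \right)} = - \frac{2}{7}$ ($b{\left(h,I \right)} = \left(-2\right) \frac{1}{7} = - \frac{2}{7}$)
$s{\left(F,Z \right)} = -3 + F$
$J = - \frac{675}{7}$ ($J = -105 - - \frac{60}{7} = -105 + \frac{60}{7} = - \frac{675}{7} \approx -96.429$)
$\frac{-1377 - 10984}{J + s{\left(-162,123 \right)}} = \frac{-1377 - 10984}{- \frac{675}{7} - 165} = - \frac{12361}{- \frac{675}{7} - 165} = - \frac{12361}{- \frac{1830}{7}} = \left(-12361\right) \left(- \frac{7}{1830}\right) = \frac{86527}{1830}$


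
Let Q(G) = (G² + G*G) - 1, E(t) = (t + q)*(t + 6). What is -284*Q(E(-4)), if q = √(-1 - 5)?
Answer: -22436 + 18176*I*√6 ≈ -22436.0 + 44522.0*I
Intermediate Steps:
q = I*√6 (q = √(-6) = I*√6 ≈ 2.4495*I)
E(t) = (6 + t)*(t + I*√6) (E(t) = (t + I*√6)*(t + 6) = (t + I*√6)*(6 + t) = (6 + t)*(t + I*√6))
Q(G) = -1 + 2*G² (Q(G) = (G² + G²) - 1 = 2*G² - 1 = -1 + 2*G²)
-284*Q(E(-4)) = -284*(-1 + 2*((-4)² + 6*(-4) + 6*I*√6 + I*(-4)*√6)²) = -284*(-1 + 2*(16 - 24 + 6*I*√6 - 4*I*√6)²) = -284*(-1 + 2*(-8 + 2*I*√6)²) = 284 - 568*(-8 + 2*I*√6)²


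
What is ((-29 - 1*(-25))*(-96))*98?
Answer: 37632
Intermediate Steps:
((-29 - 1*(-25))*(-96))*98 = ((-29 + 25)*(-96))*98 = -4*(-96)*98 = 384*98 = 37632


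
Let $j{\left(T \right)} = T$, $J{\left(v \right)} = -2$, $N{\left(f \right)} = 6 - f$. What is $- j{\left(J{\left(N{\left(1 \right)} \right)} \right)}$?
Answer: $2$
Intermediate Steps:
$- j{\left(J{\left(N{\left(1 \right)} \right)} \right)} = \left(-1\right) \left(-2\right) = 2$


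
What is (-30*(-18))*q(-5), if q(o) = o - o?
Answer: 0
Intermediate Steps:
q(o) = 0
(-30*(-18))*q(-5) = -30*(-18)*0 = 540*0 = 0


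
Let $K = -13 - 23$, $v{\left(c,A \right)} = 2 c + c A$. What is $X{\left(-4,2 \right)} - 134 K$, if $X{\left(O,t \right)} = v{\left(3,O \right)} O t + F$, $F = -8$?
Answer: $4864$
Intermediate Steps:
$v{\left(c,A \right)} = 2 c + A c$
$K = -36$
$X{\left(O,t \right)} = -8 + O t \left(6 + 3 O\right)$ ($X{\left(O,t \right)} = 3 \left(2 + O\right) O t - 8 = \left(6 + 3 O\right) O t - 8 = O \left(6 + 3 O\right) t - 8 = O t \left(6 + 3 O\right) - 8 = -8 + O t \left(6 + 3 O\right)$)
$X{\left(-4,2 \right)} - 134 K = \left(-8 + 3 \left(-4\right) 2 \left(2 - 4\right)\right) - -4824 = \left(-8 + 3 \left(-4\right) 2 \left(-2\right)\right) + 4824 = \left(-8 + 48\right) + 4824 = 40 + 4824 = 4864$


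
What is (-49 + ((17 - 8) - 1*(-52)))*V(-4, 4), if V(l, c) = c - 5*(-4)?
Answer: 288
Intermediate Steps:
V(l, c) = 20 + c (V(l, c) = c + 20 = 20 + c)
(-49 + ((17 - 8) - 1*(-52)))*V(-4, 4) = (-49 + ((17 - 8) - 1*(-52)))*(20 + 4) = (-49 + (9 + 52))*24 = (-49 + 61)*24 = 12*24 = 288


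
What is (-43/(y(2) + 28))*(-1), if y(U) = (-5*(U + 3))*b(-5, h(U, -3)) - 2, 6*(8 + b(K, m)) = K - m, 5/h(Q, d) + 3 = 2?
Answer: 43/226 ≈ 0.19027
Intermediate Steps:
h(Q, d) = -5 (h(Q, d) = 5/(-3 + 2) = 5/(-1) = 5*(-1) = -5)
b(K, m) = -8 - m/6 + K/6 (b(K, m) = -8 + (K - m)/6 = -8 + (-m/6 + K/6) = -8 - m/6 + K/6)
y(U) = 118 + 40*U (y(U) = (-5*(U + 3))*(-8 - ⅙*(-5) + (⅙)*(-5)) - 2 = (-5*(3 + U))*(-8 + ⅚ - ⅚) - 2 = (-15 - 5*U)*(-8) - 2 = (120 + 40*U) - 2 = 118 + 40*U)
(-43/(y(2) + 28))*(-1) = (-43/((118 + 40*2) + 28))*(-1) = (-43/((118 + 80) + 28))*(-1) = (-43/(198 + 28))*(-1) = (-43/226)*(-1) = ((1/226)*(-43))*(-1) = -43/226*(-1) = 43/226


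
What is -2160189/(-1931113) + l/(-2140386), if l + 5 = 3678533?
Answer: -413335824785/688887871603 ≈ -0.60000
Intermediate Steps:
l = 3678528 (l = -5 + 3678533 = 3678528)
-2160189/(-1931113) + l/(-2140386) = -2160189/(-1931113) + 3678528/(-2140386) = -2160189*(-1/1931113) + 3678528*(-1/2140386) = 2160189/1931113 - 613088/356731 = -413335824785/688887871603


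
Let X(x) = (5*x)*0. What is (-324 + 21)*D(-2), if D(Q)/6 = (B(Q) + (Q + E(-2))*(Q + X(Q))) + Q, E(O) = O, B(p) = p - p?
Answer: -10908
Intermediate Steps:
B(p) = 0
X(x) = 0
D(Q) = 6*Q + 6*Q*(-2 + Q) (D(Q) = 6*((0 + (Q - 2)*(Q + 0)) + Q) = 6*((0 + (-2 + Q)*Q) + Q) = 6*((0 + Q*(-2 + Q)) + Q) = 6*(Q*(-2 + Q) + Q) = 6*(Q + Q*(-2 + Q)) = 6*Q + 6*Q*(-2 + Q))
(-324 + 21)*D(-2) = (-324 + 21)*(6*(-2)*(-1 - 2)) = -1818*(-2)*(-3) = -303*36 = -10908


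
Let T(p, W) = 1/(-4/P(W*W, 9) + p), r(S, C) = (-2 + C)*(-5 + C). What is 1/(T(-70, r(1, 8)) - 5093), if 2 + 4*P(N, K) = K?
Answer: -506/2577065 ≈ -0.00019635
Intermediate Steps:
r(S, C) = (-5 + C)*(-2 + C)
P(N, K) = -½ + K/4
T(p, W) = 1/(-16/7 + p) (T(p, W) = 1/(-4/(-½ + (¼)*9) + p) = 1/(-4/(-½ + 9/4) + p) = 1/(-4/7/4 + p) = 1/(-4*4/7 + p) = 1/(-16/7 + p))
1/(T(-70, r(1, 8)) - 5093) = 1/(7/(-16 + 7*(-70)) - 5093) = 1/(7/(-16 - 490) - 5093) = 1/(7/(-506) - 5093) = 1/(7*(-1/506) - 5093) = 1/(-7/506 - 5093) = 1/(-2577065/506) = -506/2577065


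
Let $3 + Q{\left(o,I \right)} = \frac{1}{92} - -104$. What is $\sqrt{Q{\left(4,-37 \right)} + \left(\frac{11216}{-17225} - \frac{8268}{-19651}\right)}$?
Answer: $\frac{\sqrt{977326747405061424891}}{3114093970} \approx 10.039$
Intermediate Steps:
$Q{\left(o,I \right)} = \frac{9293}{92}$ ($Q{\left(o,I \right)} = -3 + \left(\frac{1}{92} - -104\right) = -3 + \left(\frac{1}{92} + 104\right) = -3 + \frac{9569}{92} = \frac{9293}{92}$)
$\sqrt{Q{\left(4,-37 \right)} + \left(\frac{11216}{-17225} - \frac{8268}{-19651}\right)} = \sqrt{\frac{9293}{92} + \left(\frac{11216}{-17225} - \frac{8268}{-19651}\right)} = \sqrt{\frac{9293}{92} + \left(11216 \left(- \frac{1}{17225}\right) - - \frac{8268}{19651}\right)} = \sqrt{\frac{9293}{92} + \left(- \frac{11216}{17225} + \frac{8268}{19651}\right)} = \sqrt{\frac{9293}{92} - \frac{77989316}{338488475}} = \sqrt{\frac{3138398381103}{31140939700}} = \frac{\sqrt{977326747405061424891}}{3114093970}$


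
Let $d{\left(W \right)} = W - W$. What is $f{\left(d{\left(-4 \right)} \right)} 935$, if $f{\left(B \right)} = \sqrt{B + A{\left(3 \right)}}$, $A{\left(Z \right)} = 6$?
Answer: $935 \sqrt{6} \approx 2290.3$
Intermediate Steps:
$d{\left(W \right)} = 0$
$f{\left(B \right)} = \sqrt{6 + B}$ ($f{\left(B \right)} = \sqrt{B + 6} = \sqrt{6 + B}$)
$f{\left(d{\left(-4 \right)} \right)} 935 = \sqrt{6 + 0} \cdot 935 = \sqrt{6} \cdot 935 = 935 \sqrt{6}$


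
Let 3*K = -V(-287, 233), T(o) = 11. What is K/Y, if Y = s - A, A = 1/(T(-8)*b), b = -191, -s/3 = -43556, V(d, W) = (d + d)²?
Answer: -98889868/117657201 ≈ -0.84049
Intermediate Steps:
V(d, W) = 4*d² (V(d, W) = (2*d)² = 4*d²)
s = 130668 (s = -3*(-43556) = 130668)
A = -1/2101 (A = 1/(11*(-191)) = 1/(-2101) = -1/2101 ≈ -0.00047596)
Y = 274533469/2101 (Y = 130668 - 1*(-1/2101) = 130668 + 1/2101 = 274533469/2101 ≈ 1.3067e+5)
K = -329476/3 (K = (-4*(-287)²)/3 = (-4*82369)/3 = (-1*329476)/3 = (⅓)*(-329476) = -329476/3 ≈ -1.0983e+5)
K/Y = -329476/(3*274533469/2101) = -329476/3*2101/274533469 = -98889868/117657201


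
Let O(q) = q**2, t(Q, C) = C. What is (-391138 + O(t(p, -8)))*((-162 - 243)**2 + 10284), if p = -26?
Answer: -68167717866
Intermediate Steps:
(-391138 + O(t(p, -8)))*((-162 - 243)**2 + 10284) = (-391138 + (-8)**2)*((-162 - 243)**2 + 10284) = (-391138 + 64)*((-405)**2 + 10284) = -391074*(164025 + 10284) = -391074*174309 = -68167717866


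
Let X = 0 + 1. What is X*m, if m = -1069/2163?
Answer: -1069/2163 ≈ -0.49422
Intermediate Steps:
m = -1069/2163 (m = -1069*1/2163 = -1069/2163 ≈ -0.49422)
X = 1
X*m = 1*(-1069/2163) = -1069/2163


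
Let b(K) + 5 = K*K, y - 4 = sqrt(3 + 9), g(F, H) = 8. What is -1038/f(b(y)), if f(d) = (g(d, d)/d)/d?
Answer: -673143/4 - 95496*sqrt(3) ≈ -3.3369e+5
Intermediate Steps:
y = 4 + 2*sqrt(3) (y = 4 + sqrt(3 + 9) = 4 + sqrt(12) = 4 + 2*sqrt(3) ≈ 7.4641)
b(K) = -5 + K**2 (b(K) = -5 + K*K = -5 + K**2)
f(d) = 8/d**2 (f(d) = (8/d)/d = 8/d**2)
-1038/f(b(y)) = -1038*(-5 + (4 + 2*sqrt(3))**2)**2/8 = -519*(-5 + (4 + 2*sqrt(3))**2)**2/4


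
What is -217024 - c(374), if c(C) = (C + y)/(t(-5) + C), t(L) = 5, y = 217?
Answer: -82252687/379 ≈ -2.1703e+5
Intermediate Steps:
c(C) = (217 + C)/(5 + C) (c(C) = (C + 217)/(5 + C) = (217 + C)/(5 + C))
-217024 - c(374) = -217024 - (217 + 374)/(5 + 374) = -217024 - 591/379 = -82252687/379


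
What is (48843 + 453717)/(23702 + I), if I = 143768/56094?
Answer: 7047650160/332420939 ≈ 21.201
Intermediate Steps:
I = 71884/28047 (I = 143768*(1/56094) = 71884/28047 ≈ 2.5630)
(48843 + 453717)/(23702 + I) = (48843 + 453717)/(23702 + 71884/28047) = 502560/(664841878/28047) = 502560*(28047/664841878) = 7047650160/332420939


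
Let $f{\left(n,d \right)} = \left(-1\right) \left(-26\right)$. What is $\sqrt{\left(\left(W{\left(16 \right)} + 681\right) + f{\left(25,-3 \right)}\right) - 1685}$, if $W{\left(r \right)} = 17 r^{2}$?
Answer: $\sqrt{3374} \approx 58.086$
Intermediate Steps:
$f{\left(n,d \right)} = 26$
$\sqrt{\left(\left(W{\left(16 \right)} + 681\right) + f{\left(25,-3 \right)}\right) - 1685} = \sqrt{\left(\left(17 \cdot 16^{2} + 681\right) + 26\right) - 1685} = \sqrt{\left(\left(17 \cdot 256 + 681\right) + 26\right) - 1685} = \sqrt{\left(\left(4352 + 681\right) + 26\right) - 1685} = \sqrt{\left(5033 + 26\right) - 1685} = \sqrt{5059 - 1685} = \sqrt{3374}$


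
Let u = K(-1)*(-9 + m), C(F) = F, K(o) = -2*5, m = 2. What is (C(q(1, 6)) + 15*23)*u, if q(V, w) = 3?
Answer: 24360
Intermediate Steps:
K(o) = -10
u = 70 (u = -10*(-9 + 2) = -10*(-7) = 70)
(C(q(1, 6)) + 15*23)*u = (3 + 15*23)*70 = (3 + 345)*70 = 348*70 = 24360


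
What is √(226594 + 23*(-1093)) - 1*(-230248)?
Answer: 230248 + √201455 ≈ 2.3070e+5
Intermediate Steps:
√(226594 + 23*(-1093)) - 1*(-230248) = √(226594 - 25139) + 230248 = √201455 + 230248 = 230248 + √201455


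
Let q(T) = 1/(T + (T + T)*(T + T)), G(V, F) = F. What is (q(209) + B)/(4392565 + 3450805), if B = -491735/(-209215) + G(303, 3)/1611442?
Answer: 178861653610291/596870674749968187492 ≈ 2.9967e-7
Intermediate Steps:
q(T) = 1/(T + 4*T²) (q(T) = 1/(T + (2*T)*(2*T)) = 1/(T + 4*T²))
B = 158480611903/67427567606 (B = -491735/(-209215) + 3/1611442 = -491735*(-1/209215) + 3*(1/1611442) = 98347/41843 + 3/1611442 = 158480611903/67427567606 ≈ 2.3504)
(q(209) + B)/(4392565 + 3450805) = (1/(209*(1 + 4*209)) + 158480611903/67427567606)/(4392565 + 3450805) = (1/(209*(1 + 836)) + 158480611903/67427567606)/7843370 = ((1/209)/837 + 158480611903/67427567606)*(1/7843370) = ((1/209)*(1/837) + 158480611903/67427567606)*(1/7843370) = (1/174933 + 158480611903/67427567606)*(1/7843370) = (894308268051455/380493764000658)*(1/7843370) = 178861653610291/596870674749968187492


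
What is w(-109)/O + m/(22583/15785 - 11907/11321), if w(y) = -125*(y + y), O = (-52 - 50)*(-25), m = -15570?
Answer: -6448408327195/156964434 ≈ -41082.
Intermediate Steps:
O = 2550 (O = -102*(-25) = 2550)
w(y) = -250*y
w(-109)/O + m/(22583/15785 - 11907/11321) = -250*(-109)/2550 - 15570/(22583/15785 - 11907/11321) = 27250*(1/2550) - 15570/(22583*(1/15785) - 11907*1/11321) = 545/51 - 15570/(2053/1435 - 11907/11321) = 545/51 - 15570/6155468/16245635 = 545/51 - 15570*16245635/6155468 = 545/51 - 126472268475/3077734 = -6448408327195/156964434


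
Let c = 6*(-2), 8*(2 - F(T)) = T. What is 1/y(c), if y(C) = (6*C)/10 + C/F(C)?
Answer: -35/372 ≈ -0.094086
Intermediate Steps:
F(T) = 2 - T/8
c = -12
y(C) = 3*C/5 + C/(2 - C/8) (y(C) = (6*C)/10 + C/(2 - C/8) = (6*C)*(1/10) + C/(2 - C/8) = 3*C/5 + C/(2 - C/8))
1/y(c) = 1/((1/5)*(-12)*(-88 + 3*(-12))/(-16 - 12)) = 1/((1/5)*(-12)*(-88 - 36)/(-28)) = 1/((1/5)*(-12)*(-1/28)*(-124)) = 1/(-372/35) = -35/372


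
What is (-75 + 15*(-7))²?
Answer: 32400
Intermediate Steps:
(-75 + 15*(-7))² = (-75 - 105)² = (-180)² = 32400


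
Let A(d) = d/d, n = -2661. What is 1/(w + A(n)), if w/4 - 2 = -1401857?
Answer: -1/5607419 ≈ -1.7834e-7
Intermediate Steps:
A(d) = 1
w = -5607420 (w = 8 + 4*(-1401857) = 8 - 5607428 = -5607420)
1/(w + A(n)) = 1/(-5607420 + 1) = 1/(-5607419) = -1/5607419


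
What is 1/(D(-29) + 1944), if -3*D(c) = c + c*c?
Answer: 3/5020 ≈ 0.00059761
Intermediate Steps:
D(c) = -c/3 - c**2/3 (D(c) = -(c + c*c)/3 = -(c + c**2)/3 = -c/3 - c**2/3)
1/(D(-29) + 1944) = 1/(-1/3*(-29)*(1 - 29) + 1944) = 1/(-1/3*(-29)*(-28) + 1944) = 1/(-812/3 + 1944) = 1/(5020/3) = 3/5020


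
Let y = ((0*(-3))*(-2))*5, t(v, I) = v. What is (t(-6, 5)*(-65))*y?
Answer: 0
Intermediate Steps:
y = 0 (y = (0*(-2))*5 = 0*5 = 0)
(t(-6, 5)*(-65))*y = -6*(-65)*0 = 390*0 = 0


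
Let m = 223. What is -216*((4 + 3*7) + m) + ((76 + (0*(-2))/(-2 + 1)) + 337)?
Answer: -53155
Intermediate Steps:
-216*((4 + 3*7) + m) + ((76 + (0*(-2))/(-2 + 1)) + 337) = -216*((4 + 3*7) + 223) + ((76 + (0*(-2))/(-2 + 1)) + 337) = -216*((4 + 21) + 223) + ((76 + 0/(-1)) + 337) = -216*(25 + 223) + ((76 + 0*(-1)) + 337) = -216*248 + ((76 + 0) + 337) = -53568 + (76 + 337) = -53568 + 413 = -53155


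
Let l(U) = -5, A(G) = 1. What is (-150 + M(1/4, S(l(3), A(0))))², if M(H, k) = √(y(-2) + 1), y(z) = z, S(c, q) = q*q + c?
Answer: (150 - I)² ≈ 22499.0 - 300.0*I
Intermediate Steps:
S(c, q) = c + q² (S(c, q) = q² + c = c + q²)
M(H, k) = I (M(H, k) = √(-2 + 1) = √(-1) = I)
(-150 + M(1/4, S(l(3), A(0))))² = (-150 + I)²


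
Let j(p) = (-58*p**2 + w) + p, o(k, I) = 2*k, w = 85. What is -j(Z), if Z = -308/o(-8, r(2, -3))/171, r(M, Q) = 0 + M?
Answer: -19738273/233928 ≈ -84.378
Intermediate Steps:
r(M, Q) = M
Z = 77/684 (Z = -308/(2*(-8))/171 = -308/(-16)*(1/171) = -308*(-1/16)*(1/171) = (77/4)*(1/171) = 77/684 ≈ 0.11257)
j(p) = 85 + p - 58*p**2 (j(p) = (-58*p**2 + 85) + p = (85 - 58*p**2) + p = 85 + p - 58*p**2)
-j(Z) = -(85 + 77/684 - 58*(77/684)**2) = -(85 + 77/684 - 58*5929/467856) = -(85 + 77/684 - 171941/233928) = -1*19738273/233928 = -19738273/233928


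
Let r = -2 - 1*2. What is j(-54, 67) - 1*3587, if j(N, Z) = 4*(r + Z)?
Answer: -3335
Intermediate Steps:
r = -4 (r = -2 - 2 = -4)
j(N, Z) = -16 + 4*Z (j(N, Z) = 4*(-4 + Z) = -16 + 4*Z)
j(-54, 67) - 1*3587 = (-16 + 4*67) - 1*3587 = (-16 + 268) - 3587 = 252 - 3587 = -3335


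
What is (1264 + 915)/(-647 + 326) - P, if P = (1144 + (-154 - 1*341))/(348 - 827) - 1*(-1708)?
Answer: -263455784/153759 ≈ -1713.4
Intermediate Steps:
P = 817483/479 (P = (1144 + (-154 - 341))/(-479) + 1708 = (1144 - 495)*(-1/479) + 1708 = 649*(-1/479) + 1708 = -649/479 + 1708 = 817483/479 ≈ 1706.6)
(1264 + 915)/(-647 + 326) - P = (1264 + 915)/(-647 + 326) - 1*817483/479 = 2179/(-321) - 817483/479 = 2179*(-1/321) - 817483/479 = -2179/321 - 817483/479 = -263455784/153759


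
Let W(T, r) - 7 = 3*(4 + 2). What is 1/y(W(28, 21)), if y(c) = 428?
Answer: 1/428 ≈ 0.0023364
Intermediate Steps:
W(T, r) = 25 (W(T, r) = 7 + 3*(4 + 2) = 7 + 3*6 = 7 + 18 = 25)
1/y(W(28, 21)) = 1/428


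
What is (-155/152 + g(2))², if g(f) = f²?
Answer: 205209/23104 ≈ 8.8820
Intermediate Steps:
(-155/152 + g(2))² = (-155/152 + 2²)² = (-155*1/152 + 4)² = (-155/152 + 4)² = (453/152)² = 205209/23104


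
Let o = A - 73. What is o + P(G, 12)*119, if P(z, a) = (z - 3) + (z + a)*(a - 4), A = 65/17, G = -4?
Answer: 114135/17 ≈ 6713.8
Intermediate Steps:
A = 65/17 (A = 65*(1/17) = 65/17 ≈ 3.8235)
P(z, a) = -3 + z + (-4 + a)*(a + z) (P(z, a) = (-3 + z) + (a + z)*(-4 + a) = (-3 + z) + (-4 + a)*(a + z) = -3 + z + (-4 + a)*(a + z))
o = -1176/17 (o = 65/17 - 73 = -1176/17 ≈ -69.177)
o + P(G, 12)*119 = -1176/17 + (-3 + 12² - 4*12 - 3*(-4) + 12*(-4))*119 = -1176/17 + (-3 + 144 - 48 + 12 - 48)*119 = -1176/17 + 57*119 = -1176/17 + 6783 = 114135/17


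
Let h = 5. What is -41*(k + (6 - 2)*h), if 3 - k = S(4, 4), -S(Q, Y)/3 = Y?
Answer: -1435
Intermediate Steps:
S(Q, Y) = -3*Y
k = 15 (k = 3 - (-3)*4 = 3 - 1*(-12) = 3 + 12 = 15)
-41*(k + (6 - 2)*h) = -41*(15 + (6 - 2)*5) = -41*(15 + 4*5) = -41*(15 + 20) = -41*35 = -1435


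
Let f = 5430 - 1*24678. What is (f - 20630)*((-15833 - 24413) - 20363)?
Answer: 2416965702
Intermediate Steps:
f = -19248 (f = 5430 - 24678 = -19248)
(f - 20630)*((-15833 - 24413) - 20363) = (-19248 - 20630)*((-15833 - 24413) - 20363) = -39878*(-40246 - 20363) = -39878*(-60609) = 2416965702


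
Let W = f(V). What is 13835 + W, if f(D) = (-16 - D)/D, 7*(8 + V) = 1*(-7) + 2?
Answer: 843986/61 ≈ 13836.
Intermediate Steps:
V = -61/7 (V = -8 + (1*(-7) + 2)/7 = -8 + (-7 + 2)/7 = -8 + (⅐)*(-5) = -8 - 5/7 = -61/7 ≈ -8.7143)
f(D) = (-16 - D)/D
W = 51/61 (W = (-16 - 1*(-61/7))/(-61/7) = -7*(-16 + 61/7)/61 = -7/61*(-51/7) = 51/61 ≈ 0.83607)
13835 + W = 13835 + 51/61 = 843986/61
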